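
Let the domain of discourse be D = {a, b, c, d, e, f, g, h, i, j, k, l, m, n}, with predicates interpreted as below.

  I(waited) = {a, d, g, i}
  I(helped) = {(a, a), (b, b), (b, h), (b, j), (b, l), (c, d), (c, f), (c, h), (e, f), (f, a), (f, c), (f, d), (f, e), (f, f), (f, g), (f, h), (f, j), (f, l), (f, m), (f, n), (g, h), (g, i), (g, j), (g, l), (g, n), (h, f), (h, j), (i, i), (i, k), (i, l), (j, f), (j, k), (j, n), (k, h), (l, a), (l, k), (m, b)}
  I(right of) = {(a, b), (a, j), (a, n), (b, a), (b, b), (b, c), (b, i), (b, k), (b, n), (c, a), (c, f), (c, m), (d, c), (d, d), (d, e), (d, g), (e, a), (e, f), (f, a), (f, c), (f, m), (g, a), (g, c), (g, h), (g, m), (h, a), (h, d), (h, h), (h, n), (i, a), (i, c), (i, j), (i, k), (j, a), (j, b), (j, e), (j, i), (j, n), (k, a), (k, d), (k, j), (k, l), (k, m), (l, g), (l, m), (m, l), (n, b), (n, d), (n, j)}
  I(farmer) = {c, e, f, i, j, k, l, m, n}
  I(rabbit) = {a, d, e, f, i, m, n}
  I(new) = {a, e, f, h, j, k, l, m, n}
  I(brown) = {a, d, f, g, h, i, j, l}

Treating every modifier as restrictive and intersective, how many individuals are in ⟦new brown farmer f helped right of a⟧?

⟦f helped⟧ = {x : ⟨f, x⟩ ∈ ⟦helped⟧} = {a, c, d, e, f, g, h, j, l, m, n}
⟦right of a⟧ = {x : ⟨x, a⟩ ∈ ⟦right of⟧} = {b, c, e, f, g, h, i, j, k}
⟦farmer⟧ = {c, e, f, i, j, k, l, m, n}
… ∩ ⟦f helped⟧ = {c, e, f, i, j, k, l, m, n} ∩ {a, c, d, e, f, g, h, j, l, m, n} = {c, e, f, j, l, m, n}
… ∩ ⟦right of a⟧ = {c, e, f, j, l, m, n} ∩ {b, c, e, f, g, h, i, j, k} = {c, e, f, j}
… ∩ ⟦new⟧ = {c, e, f, j} ∩ {a, e, f, h, j, k, l, m, n} = {e, f, j}
… ∩ ⟦brown⟧ = {e, f, j} ∩ {a, d, f, g, h, i, j, l} = {f, j}
⟦new brown farmer f helped right of a⟧ = {f, j}, so the cardinality is 2.

2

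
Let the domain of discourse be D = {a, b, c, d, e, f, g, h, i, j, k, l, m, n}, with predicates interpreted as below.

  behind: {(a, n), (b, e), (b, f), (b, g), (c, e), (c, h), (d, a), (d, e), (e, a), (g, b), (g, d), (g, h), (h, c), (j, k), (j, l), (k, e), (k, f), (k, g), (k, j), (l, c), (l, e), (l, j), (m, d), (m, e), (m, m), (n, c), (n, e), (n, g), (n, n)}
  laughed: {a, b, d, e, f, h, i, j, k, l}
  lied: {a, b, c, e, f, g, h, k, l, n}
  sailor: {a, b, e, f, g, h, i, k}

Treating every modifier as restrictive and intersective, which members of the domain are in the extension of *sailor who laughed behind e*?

⟦who laughed⟧ = ⟦laughed⟧ = {a, b, d, e, f, h, i, j, k, l}
⟦behind e⟧ = {x : ⟨x, e⟩ ∈ ⟦behind⟧} = {b, c, d, k, l, m, n}
⟦sailor⟧ = {a, b, e, f, g, h, i, k}
… ∩ ⟦who laughed⟧ = {a, b, e, f, g, h, i, k} ∩ {a, b, d, e, f, h, i, j, k, l} = {a, b, e, f, h, i, k}
… ∩ ⟦behind e⟧ = {a, b, e, f, h, i, k} ∩ {b, c, d, k, l, m, n} = {b, k}
So ⟦sailor who laughed behind e⟧ = {b, k}.

{b, k}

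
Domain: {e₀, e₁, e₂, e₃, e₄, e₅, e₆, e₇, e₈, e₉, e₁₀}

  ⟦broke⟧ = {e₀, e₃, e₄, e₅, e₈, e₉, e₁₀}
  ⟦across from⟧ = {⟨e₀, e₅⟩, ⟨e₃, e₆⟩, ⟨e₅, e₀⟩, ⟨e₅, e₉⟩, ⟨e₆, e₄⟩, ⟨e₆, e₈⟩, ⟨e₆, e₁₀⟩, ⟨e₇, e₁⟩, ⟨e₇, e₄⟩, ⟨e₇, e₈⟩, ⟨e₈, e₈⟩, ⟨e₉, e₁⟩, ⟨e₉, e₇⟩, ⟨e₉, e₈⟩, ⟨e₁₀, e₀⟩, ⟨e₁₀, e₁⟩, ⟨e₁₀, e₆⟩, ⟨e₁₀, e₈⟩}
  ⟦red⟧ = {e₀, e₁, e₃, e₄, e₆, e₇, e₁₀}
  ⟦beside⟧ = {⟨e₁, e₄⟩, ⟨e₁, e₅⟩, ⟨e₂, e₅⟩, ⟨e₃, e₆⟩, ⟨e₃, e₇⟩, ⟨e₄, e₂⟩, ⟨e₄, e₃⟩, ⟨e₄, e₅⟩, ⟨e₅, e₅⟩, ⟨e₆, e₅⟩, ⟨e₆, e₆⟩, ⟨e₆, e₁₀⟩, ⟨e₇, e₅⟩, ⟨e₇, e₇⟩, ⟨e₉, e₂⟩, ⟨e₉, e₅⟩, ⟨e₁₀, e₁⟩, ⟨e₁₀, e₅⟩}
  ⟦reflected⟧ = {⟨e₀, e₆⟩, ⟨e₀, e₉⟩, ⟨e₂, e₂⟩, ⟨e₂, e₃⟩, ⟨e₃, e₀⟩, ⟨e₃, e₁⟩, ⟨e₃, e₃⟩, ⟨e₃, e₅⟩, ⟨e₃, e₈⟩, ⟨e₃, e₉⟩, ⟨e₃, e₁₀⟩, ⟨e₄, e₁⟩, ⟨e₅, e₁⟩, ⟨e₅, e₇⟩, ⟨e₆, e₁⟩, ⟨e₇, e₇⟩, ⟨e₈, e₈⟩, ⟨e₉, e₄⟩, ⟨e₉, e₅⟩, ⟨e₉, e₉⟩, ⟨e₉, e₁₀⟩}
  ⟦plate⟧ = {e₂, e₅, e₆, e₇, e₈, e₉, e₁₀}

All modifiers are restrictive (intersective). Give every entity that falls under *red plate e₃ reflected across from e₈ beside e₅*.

⟦e₃ reflected⟧ = {x : ⟨e₃, x⟩ ∈ ⟦reflected⟧} = {e₀, e₁, e₃, e₅, e₈, e₉, e₁₀}
⟦across from e₈⟧ = {x : ⟨x, e₈⟩ ∈ ⟦across from⟧} = {e₆, e₇, e₈, e₉, e₁₀}
⟦beside e₅⟧ = {x : ⟨x, e₅⟩ ∈ ⟦beside⟧} = {e₁, e₂, e₄, e₅, e₆, e₇, e₉, e₁₀}
⟦plate⟧ = {e₂, e₅, e₆, e₇, e₈, e₉, e₁₀}
… ∩ ⟦e₃ reflected⟧ = {e₂, e₅, e₆, e₇, e₈, e₉, e₁₀} ∩ {e₀, e₁, e₃, e₅, e₈, e₉, e₁₀} = {e₅, e₈, e₉, e₁₀}
… ∩ ⟦across from e₈⟧ = {e₅, e₈, e₉, e₁₀} ∩ {e₆, e₇, e₈, e₉, e₁₀} = {e₈, e₉, e₁₀}
… ∩ ⟦beside e₅⟧ = {e₈, e₉, e₁₀} ∩ {e₁, e₂, e₄, e₅, e₆, e₇, e₉, e₁₀} = {e₉, e₁₀}
… ∩ ⟦red⟧ = {e₉, e₁₀} ∩ {e₀, e₁, e₃, e₄, e₆, e₇, e₁₀} = {e₁₀}
So ⟦red plate e₃ reflected across from e₈ beside e₅⟧ = {e₁₀}.

{e₁₀}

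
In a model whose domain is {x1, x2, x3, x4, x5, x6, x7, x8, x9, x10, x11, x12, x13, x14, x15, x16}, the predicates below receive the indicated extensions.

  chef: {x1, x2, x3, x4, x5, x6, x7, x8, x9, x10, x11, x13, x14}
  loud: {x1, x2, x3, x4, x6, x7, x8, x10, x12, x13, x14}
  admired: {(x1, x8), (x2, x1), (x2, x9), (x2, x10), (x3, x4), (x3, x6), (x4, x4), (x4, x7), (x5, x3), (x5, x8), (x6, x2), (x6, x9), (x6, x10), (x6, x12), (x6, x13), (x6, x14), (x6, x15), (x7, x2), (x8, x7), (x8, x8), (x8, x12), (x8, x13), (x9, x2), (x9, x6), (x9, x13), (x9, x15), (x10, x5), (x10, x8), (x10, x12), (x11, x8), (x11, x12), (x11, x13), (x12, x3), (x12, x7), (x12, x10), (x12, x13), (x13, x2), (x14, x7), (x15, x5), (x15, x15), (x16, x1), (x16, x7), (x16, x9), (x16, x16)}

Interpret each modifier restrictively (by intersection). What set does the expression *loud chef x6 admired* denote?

{x2, x10, x13, x14}

⟦x6 admired⟧ = {x : ⟨x6, x⟩ ∈ ⟦admired⟧} = {x2, x9, x10, x12, x13, x14, x15}
⟦chef⟧ = {x1, x2, x3, x4, x5, x6, x7, x8, x9, x10, x11, x13, x14}
… ∩ ⟦x6 admired⟧ = {x1, x2, x3, x4, x5, x6, x7, x8, x9, x10, x11, x13, x14} ∩ {x2, x9, x10, x12, x13, x14, x15} = {x2, x9, x10, x13, x14}
… ∩ ⟦loud⟧ = {x2, x9, x10, x13, x14} ∩ {x1, x2, x3, x4, x6, x7, x8, x10, x12, x13, x14} = {x2, x10, x13, x14}
So ⟦loud chef x6 admired⟧ = {x2, x10, x13, x14}.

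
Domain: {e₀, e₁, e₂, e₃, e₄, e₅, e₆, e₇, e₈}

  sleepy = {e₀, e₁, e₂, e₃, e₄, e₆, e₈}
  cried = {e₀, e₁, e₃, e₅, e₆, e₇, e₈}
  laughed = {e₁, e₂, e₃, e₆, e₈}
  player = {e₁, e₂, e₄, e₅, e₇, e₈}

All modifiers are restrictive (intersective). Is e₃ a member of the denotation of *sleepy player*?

⟦player⟧ = {e₁, e₂, e₄, e₅, e₇, e₈}
… ∩ ⟦sleepy⟧ = {e₁, e₂, e₄, e₅, e₇, e₈} ∩ {e₀, e₁, e₂, e₃, e₄, e₆, e₈} = {e₁, e₂, e₄, e₈}
⟦sleepy player⟧ = {e₁, e₂, e₄, e₈}; e₃ ∉ this set.

no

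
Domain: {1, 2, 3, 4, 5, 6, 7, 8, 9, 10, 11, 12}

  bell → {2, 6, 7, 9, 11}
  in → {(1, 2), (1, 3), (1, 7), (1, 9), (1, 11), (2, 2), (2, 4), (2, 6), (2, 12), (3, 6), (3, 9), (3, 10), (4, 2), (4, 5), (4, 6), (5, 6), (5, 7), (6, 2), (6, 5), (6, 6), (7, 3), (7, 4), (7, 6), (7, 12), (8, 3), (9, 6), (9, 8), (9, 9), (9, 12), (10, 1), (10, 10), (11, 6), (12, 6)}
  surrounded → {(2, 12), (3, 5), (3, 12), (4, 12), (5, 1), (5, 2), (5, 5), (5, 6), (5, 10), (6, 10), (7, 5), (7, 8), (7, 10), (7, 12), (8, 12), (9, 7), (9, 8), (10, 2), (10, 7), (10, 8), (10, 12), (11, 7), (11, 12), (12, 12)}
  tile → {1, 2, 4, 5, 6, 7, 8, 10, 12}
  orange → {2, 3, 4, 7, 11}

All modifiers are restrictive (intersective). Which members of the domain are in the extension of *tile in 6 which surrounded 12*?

⟦in 6⟧ = {x : ⟨x, 6⟩ ∈ ⟦in⟧} = {2, 3, 4, 5, 6, 7, 9, 11, 12}
⟦which surrounded 12⟧ = {x : ⟨x, 12⟩ ∈ ⟦surrounded⟧} = {2, 3, 4, 7, 8, 10, 11, 12}
⟦tile⟧ = {1, 2, 4, 5, 6, 7, 8, 10, 12}
… ∩ ⟦in 6⟧ = {1, 2, 4, 5, 6, 7, 8, 10, 12} ∩ {2, 3, 4, 5, 6, 7, 9, 11, 12} = {2, 4, 5, 6, 7, 12}
… ∩ ⟦which surrounded 12⟧ = {2, 4, 5, 6, 7, 12} ∩ {2, 3, 4, 7, 8, 10, 11, 12} = {2, 4, 7, 12}
So ⟦tile in 6 which surrounded 12⟧ = {2, 4, 7, 12}.

{2, 4, 7, 12}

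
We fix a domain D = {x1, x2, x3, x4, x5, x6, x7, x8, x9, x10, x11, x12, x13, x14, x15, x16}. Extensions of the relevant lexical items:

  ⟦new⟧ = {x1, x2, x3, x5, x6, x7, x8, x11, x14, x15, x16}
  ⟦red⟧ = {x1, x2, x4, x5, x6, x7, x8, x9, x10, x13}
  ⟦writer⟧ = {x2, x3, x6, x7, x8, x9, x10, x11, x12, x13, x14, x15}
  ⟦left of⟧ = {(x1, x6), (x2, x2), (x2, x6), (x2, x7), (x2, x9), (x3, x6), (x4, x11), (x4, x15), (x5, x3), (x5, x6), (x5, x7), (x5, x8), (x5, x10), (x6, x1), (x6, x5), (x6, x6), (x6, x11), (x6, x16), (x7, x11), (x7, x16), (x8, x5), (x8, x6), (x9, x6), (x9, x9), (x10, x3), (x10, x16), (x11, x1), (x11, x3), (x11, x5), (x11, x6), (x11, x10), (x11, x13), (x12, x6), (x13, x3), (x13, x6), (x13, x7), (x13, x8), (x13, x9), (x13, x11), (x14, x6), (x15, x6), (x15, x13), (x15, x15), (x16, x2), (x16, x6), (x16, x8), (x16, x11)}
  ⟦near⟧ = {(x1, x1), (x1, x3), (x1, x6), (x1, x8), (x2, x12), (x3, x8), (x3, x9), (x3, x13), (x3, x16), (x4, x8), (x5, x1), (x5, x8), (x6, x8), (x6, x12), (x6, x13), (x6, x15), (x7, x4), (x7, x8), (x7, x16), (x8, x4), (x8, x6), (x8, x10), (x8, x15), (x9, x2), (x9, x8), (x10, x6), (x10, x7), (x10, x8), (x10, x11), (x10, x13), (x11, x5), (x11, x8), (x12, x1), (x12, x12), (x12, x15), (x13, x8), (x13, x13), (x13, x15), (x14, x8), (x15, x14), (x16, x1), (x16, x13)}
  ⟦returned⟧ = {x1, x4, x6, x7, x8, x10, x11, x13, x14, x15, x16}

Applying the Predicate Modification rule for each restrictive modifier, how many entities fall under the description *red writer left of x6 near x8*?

⟦left of x6⟧ = {x : ⟨x, x6⟩ ∈ ⟦left of⟧} = {x1, x2, x3, x5, x6, x8, x9, x11, x12, x13, x14, x15, x16}
⟦near x8⟧ = {x : ⟨x, x8⟩ ∈ ⟦near⟧} = {x1, x3, x4, x5, x6, x7, x9, x10, x11, x13, x14}
⟦writer⟧ = {x2, x3, x6, x7, x8, x9, x10, x11, x12, x13, x14, x15}
… ∩ ⟦left of x6⟧ = {x2, x3, x6, x7, x8, x9, x10, x11, x12, x13, x14, x15} ∩ {x1, x2, x3, x5, x6, x8, x9, x11, x12, x13, x14, x15, x16} = {x2, x3, x6, x8, x9, x11, x12, x13, x14, x15}
… ∩ ⟦near x8⟧ = {x2, x3, x6, x8, x9, x11, x12, x13, x14, x15} ∩ {x1, x3, x4, x5, x6, x7, x9, x10, x11, x13, x14} = {x3, x6, x9, x11, x13, x14}
… ∩ ⟦red⟧ = {x3, x6, x9, x11, x13, x14} ∩ {x1, x2, x4, x5, x6, x7, x8, x9, x10, x13} = {x6, x9, x13}
⟦red writer left of x6 near x8⟧ = {x6, x9, x13}, so the cardinality is 3.

3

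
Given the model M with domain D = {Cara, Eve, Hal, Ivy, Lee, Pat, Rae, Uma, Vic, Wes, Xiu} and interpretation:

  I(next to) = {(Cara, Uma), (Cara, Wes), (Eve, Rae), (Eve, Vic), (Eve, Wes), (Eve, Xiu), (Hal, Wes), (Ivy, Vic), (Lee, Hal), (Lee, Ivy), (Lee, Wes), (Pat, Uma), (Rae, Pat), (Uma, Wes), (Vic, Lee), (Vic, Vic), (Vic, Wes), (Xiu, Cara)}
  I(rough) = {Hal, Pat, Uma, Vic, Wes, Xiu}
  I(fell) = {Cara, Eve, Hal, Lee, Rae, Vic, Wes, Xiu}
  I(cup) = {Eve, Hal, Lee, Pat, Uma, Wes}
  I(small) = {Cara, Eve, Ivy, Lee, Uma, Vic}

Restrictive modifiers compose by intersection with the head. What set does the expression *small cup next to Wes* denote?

{Eve, Lee, Uma}

⟦next to Wes⟧ = {x : ⟨x, Wes⟩ ∈ ⟦next to⟧} = {Cara, Eve, Hal, Lee, Uma, Vic}
⟦cup⟧ = {Eve, Hal, Lee, Pat, Uma, Wes}
… ∩ ⟦next to Wes⟧ = {Eve, Hal, Lee, Pat, Uma, Wes} ∩ {Cara, Eve, Hal, Lee, Uma, Vic} = {Eve, Hal, Lee, Uma}
… ∩ ⟦small⟧ = {Eve, Hal, Lee, Uma} ∩ {Cara, Eve, Ivy, Lee, Uma, Vic} = {Eve, Lee, Uma}
So ⟦small cup next to Wes⟧ = {Eve, Lee, Uma}.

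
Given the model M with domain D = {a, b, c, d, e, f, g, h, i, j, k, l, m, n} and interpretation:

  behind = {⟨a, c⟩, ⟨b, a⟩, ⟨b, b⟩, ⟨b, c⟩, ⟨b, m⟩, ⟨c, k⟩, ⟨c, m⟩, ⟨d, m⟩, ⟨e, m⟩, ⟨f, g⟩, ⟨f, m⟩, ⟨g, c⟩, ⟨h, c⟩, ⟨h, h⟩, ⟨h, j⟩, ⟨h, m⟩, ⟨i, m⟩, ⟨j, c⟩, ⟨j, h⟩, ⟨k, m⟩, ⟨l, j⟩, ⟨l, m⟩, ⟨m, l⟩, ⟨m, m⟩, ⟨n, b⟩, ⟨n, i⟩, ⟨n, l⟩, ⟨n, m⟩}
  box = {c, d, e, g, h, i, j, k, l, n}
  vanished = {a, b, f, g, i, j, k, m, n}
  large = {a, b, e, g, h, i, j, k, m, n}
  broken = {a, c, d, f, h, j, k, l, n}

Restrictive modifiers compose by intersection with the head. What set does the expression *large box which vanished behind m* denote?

{i, k, n}

⟦which vanished⟧ = ⟦vanished⟧ = {a, b, f, g, i, j, k, m, n}
⟦behind m⟧ = {x : ⟨x, m⟩ ∈ ⟦behind⟧} = {b, c, d, e, f, h, i, k, l, m, n}
⟦box⟧ = {c, d, e, g, h, i, j, k, l, n}
… ∩ ⟦which vanished⟧ = {c, d, e, g, h, i, j, k, l, n} ∩ {a, b, f, g, i, j, k, m, n} = {g, i, j, k, n}
… ∩ ⟦behind m⟧ = {g, i, j, k, n} ∩ {b, c, d, e, f, h, i, k, l, m, n} = {i, k, n}
… ∩ ⟦large⟧ = {i, k, n} ∩ {a, b, e, g, h, i, j, k, m, n} = {i, k, n}
So ⟦large box which vanished behind m⟧ = {i, k, n}.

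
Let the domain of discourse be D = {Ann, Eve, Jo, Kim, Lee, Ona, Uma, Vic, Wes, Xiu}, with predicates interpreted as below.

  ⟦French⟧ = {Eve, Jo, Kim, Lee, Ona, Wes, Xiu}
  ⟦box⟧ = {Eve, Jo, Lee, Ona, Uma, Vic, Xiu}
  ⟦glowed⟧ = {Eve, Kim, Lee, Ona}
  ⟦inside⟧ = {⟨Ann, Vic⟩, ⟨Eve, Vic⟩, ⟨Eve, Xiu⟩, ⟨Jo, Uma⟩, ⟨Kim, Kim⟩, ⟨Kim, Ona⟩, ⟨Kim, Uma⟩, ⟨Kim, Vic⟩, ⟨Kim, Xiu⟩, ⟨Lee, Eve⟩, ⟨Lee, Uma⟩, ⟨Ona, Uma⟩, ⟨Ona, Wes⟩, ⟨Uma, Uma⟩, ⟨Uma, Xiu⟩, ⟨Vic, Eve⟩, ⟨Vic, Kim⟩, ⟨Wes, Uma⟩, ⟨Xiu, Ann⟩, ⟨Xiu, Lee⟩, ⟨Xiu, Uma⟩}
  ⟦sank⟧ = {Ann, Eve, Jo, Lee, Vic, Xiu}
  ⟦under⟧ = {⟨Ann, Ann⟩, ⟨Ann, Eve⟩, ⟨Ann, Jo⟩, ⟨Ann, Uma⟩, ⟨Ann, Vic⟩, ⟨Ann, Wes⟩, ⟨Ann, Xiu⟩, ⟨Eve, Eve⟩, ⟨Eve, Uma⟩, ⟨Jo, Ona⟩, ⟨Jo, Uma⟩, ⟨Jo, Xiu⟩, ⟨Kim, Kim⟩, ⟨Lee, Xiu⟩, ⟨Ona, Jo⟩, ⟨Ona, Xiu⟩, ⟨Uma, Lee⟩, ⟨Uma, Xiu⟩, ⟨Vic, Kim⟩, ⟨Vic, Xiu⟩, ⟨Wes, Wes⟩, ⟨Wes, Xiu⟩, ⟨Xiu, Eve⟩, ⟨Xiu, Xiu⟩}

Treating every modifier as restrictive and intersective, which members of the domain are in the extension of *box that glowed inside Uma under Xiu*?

{Lee, Ona}

⟦that glowed⟧ = ⟦glowed⟧ = {Eve, Kim, Lee, Ona}
⟦inside Uma⟧ = {x : ⟨x, Uma⟩ ∈ ⟦inside⟧} = {Jo, Kim, Lee, Ona, Uma, Wes, Xiu}
⟦under Xiu⟧ = {x : ⟨x, Xiu⟩ ∈ ⟦under⟧} = {Ann, Jo, Lee, Ona, Uma, Vic, Wes, Xiu}
⟦box⟧ = {Eve, Jo, Lee, Ona, Uma, Vic, Xiu}
… ∩ ⟦that glowed⟧ = {Eve, Jo, Lee, Ona, Uma, Vic, Xiu} ∩ {Eve, Kim, Lee, Ona} = {Eve, Lee, Ona}
… ∩ ⟦inside Uma⟧ = {Eve, Lee, Ona} ∩ {Jo, Kim, Lee, Ona, Uma, Wes, Xiu} = {Lee, Ona}
… ∩ ⟦under Xiu⟧ = {Lee, Ona} ∩ {Ann, Jo, Lee, Ona, Uma, Vic, Wes, Xiu} = {Lee, Ona}
So ⟦box that glowed inside Uma under Xiu⟧ = {Lee, Ona}.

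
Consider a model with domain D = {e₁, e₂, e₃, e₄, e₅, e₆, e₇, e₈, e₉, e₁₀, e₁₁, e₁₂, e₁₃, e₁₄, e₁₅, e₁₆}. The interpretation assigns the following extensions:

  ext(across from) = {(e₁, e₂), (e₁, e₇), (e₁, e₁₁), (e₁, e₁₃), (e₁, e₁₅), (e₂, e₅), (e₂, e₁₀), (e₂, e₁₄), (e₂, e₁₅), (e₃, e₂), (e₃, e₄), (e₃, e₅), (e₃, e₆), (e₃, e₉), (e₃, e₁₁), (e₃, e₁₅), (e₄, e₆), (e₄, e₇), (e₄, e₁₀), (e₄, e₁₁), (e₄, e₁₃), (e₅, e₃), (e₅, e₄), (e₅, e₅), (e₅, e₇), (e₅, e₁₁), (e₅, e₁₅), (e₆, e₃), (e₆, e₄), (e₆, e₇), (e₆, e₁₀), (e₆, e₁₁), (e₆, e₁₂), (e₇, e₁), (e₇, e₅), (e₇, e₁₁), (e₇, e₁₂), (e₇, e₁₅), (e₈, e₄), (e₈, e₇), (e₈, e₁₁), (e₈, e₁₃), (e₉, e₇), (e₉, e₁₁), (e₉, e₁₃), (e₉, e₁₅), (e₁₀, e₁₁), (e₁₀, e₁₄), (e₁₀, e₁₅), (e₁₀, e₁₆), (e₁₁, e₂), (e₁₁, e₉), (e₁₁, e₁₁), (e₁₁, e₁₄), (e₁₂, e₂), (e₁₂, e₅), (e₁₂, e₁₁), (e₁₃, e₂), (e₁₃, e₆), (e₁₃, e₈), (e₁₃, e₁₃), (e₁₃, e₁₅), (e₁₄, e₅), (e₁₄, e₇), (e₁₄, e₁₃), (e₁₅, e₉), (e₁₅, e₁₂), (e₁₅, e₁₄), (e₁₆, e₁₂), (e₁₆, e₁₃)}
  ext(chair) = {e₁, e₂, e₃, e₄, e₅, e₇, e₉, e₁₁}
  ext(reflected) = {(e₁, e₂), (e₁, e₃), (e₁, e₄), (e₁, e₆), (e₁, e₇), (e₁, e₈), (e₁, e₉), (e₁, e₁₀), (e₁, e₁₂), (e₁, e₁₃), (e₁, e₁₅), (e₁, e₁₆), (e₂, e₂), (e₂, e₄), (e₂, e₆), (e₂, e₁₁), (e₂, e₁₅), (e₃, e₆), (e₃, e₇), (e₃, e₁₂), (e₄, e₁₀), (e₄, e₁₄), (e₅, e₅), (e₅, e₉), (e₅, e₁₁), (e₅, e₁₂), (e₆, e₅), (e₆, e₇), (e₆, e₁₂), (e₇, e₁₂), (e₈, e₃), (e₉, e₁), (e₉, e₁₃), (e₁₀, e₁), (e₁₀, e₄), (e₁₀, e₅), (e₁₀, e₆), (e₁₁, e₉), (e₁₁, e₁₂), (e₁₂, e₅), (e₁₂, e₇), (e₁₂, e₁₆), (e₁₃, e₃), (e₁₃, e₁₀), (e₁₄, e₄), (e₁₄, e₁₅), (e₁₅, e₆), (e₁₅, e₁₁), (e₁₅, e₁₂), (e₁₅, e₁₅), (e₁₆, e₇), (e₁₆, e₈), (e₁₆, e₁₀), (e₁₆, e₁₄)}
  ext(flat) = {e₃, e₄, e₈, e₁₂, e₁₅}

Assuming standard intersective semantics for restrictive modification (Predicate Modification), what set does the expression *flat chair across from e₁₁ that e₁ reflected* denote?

⟦across from e₁₁⟧ = {x : ⟨x, e₁₁⟩ ∈ ⟦across from⟧} = {e₁, e₃, e₄, e₅, e₆, e₇, e₈, e₉, e₁₀, e₁₁, e₁₂}
⟦that e₁ reflected⟧ = {x : ⟨e₁, x⟩ ∈ ⟦reflected⟧} = {e₂, e₃, e₄, e₆, e₇, e₈, e₉, e₁₀, e₁₂, e₁₃, e₁₅, e₁₆}
⟦chair⟧ = {e₁, e₂, e₃, e₄, e₅, e₇, e₉, e₁₁}
… ∩ ⟦across from e₁₁⟧ = {e₁, e₂, e₃, e₄, e₅, e₇, e₉, e₁₁} ∩ {e₁, e₃, e₄, e₅, e₆, e₇, e₈, e₉, e₁₀, e₁₁, e₁₂} = {e₁, e₃, e₄, e₅, e₇, e₉, e₁₁}
… ∩ ⟦that e₁ reflected⟧ = {e₁, e₃, e₄, e₅, e₇, e₉, e₁₁} ∩ {e₂, e₃, e₄, e₆, e₇, e₈, e₉, e₁₀, e₁₂, e₁₃, e₁₅, e₁₆} = {e₃, e₄, e₇, e₉}
… ∩ ⟦flat⟧ = {e₃, e₄, e₇, e₉} ∩ {e₃, e₄, e₈, e₁₂, e₁₅} = {e₃, e₄}
So ⟦flat chair across from e₁₁ that e₁ reflected⟧ = {e₃, e₄}.

{e₃, e₄}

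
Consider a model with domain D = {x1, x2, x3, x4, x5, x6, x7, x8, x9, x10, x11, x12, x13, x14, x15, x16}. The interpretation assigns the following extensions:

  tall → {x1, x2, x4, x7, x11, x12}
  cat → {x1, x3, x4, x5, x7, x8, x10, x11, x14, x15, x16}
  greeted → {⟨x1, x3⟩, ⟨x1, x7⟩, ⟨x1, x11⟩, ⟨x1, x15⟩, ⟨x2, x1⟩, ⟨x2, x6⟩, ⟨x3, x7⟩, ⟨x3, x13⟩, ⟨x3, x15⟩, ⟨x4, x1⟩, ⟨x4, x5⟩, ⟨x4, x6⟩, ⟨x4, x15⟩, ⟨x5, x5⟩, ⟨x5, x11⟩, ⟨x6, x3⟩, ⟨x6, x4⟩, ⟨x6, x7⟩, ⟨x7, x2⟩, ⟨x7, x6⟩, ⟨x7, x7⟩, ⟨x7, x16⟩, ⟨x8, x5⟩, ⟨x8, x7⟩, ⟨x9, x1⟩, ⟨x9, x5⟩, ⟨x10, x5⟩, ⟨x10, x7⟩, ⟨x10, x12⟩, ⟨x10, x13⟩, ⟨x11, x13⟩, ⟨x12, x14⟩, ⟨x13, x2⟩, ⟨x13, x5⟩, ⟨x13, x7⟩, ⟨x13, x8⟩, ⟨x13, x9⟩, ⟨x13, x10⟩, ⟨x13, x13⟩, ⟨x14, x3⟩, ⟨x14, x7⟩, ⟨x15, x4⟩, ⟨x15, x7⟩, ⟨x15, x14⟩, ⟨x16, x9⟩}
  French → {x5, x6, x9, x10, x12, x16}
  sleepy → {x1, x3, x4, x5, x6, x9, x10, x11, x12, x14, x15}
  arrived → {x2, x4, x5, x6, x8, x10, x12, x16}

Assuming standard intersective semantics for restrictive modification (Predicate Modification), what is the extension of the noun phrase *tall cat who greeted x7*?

{x1, x7}

⟦who greeted x7⟧ = {x : ⟨x, x7⟩ ∈ ⟦greeted⟧} = {x1, x3, x6, x7, x8, x10, x13, x14, x15}
⟦cat⟧ = {x1, x3, x4, x5, x7, x8, x10, x11, x14, x15, x16}
… ∩ ⟦who greeted x7⟧ = {x1, x3, x4, x5, x7, x8, x10, x11, x14, x15, x16} ∩ {x1, x3, x6, x7, x8, x10, x13, x14, x15} = {x1, x3, x7, x8, x10, x14, x15}
… ∩ ⟦tall⟧ = {x1, x3, x7, x8, x10, x14, x15} ∩ {x1, x2, x4, x7, x11, x12} = {x1, x7}
So ⟦tall cat who greeted x7⟧ = {x1, x7}.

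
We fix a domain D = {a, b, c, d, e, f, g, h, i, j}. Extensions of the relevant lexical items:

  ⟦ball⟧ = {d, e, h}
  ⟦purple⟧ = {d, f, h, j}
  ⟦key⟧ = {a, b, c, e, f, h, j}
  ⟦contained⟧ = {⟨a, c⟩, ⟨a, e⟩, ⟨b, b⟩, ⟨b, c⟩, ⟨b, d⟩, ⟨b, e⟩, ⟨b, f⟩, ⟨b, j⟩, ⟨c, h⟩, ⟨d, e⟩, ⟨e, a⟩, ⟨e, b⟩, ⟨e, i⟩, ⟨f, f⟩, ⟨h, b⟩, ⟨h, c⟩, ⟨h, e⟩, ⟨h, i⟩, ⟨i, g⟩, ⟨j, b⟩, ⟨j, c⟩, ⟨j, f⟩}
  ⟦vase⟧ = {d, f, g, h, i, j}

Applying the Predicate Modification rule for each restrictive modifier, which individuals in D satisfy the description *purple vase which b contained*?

{d, f, j}

⟦which b contained⟧ = {x : ⟨b, x⟩ ∈ ⟦contained⟧} = {b, c, d, e, f, j}
⟦vase⟧ = {d, f, g, h, i, j}
… ∩ ⟦which b contained⟧ = {d, f, g, h, i, j} ∩ {b, c, d, e, f, j} = {d, f, j}
… ∩ ⟦purple⟧ = {d, f, j} ∩ {d, f, h, j} = {d, f, j}
So ⟦purple vase which b contained⟧ = {d, f, j}.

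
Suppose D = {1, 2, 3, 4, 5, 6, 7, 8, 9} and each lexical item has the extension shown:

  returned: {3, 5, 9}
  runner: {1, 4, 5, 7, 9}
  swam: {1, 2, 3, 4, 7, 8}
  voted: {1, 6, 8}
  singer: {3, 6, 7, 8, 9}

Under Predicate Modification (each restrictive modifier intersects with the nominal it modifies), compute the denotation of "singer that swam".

{3, 7, 8}

⟦that swam⟧ = ⟦swam⟧ = {1, 2, 3, 4, 7, 8}
⟦singer⟧ = {3, 6, 7, 8, 9}
… ∩ ⟦that swam⟧ = {3, 6, 7, 8, 9} ∩ {1, 2, 3, 4, 7, 8} = {3, 7, 8}
So ⟦singer that swam⟧ = {3, 7, 8}.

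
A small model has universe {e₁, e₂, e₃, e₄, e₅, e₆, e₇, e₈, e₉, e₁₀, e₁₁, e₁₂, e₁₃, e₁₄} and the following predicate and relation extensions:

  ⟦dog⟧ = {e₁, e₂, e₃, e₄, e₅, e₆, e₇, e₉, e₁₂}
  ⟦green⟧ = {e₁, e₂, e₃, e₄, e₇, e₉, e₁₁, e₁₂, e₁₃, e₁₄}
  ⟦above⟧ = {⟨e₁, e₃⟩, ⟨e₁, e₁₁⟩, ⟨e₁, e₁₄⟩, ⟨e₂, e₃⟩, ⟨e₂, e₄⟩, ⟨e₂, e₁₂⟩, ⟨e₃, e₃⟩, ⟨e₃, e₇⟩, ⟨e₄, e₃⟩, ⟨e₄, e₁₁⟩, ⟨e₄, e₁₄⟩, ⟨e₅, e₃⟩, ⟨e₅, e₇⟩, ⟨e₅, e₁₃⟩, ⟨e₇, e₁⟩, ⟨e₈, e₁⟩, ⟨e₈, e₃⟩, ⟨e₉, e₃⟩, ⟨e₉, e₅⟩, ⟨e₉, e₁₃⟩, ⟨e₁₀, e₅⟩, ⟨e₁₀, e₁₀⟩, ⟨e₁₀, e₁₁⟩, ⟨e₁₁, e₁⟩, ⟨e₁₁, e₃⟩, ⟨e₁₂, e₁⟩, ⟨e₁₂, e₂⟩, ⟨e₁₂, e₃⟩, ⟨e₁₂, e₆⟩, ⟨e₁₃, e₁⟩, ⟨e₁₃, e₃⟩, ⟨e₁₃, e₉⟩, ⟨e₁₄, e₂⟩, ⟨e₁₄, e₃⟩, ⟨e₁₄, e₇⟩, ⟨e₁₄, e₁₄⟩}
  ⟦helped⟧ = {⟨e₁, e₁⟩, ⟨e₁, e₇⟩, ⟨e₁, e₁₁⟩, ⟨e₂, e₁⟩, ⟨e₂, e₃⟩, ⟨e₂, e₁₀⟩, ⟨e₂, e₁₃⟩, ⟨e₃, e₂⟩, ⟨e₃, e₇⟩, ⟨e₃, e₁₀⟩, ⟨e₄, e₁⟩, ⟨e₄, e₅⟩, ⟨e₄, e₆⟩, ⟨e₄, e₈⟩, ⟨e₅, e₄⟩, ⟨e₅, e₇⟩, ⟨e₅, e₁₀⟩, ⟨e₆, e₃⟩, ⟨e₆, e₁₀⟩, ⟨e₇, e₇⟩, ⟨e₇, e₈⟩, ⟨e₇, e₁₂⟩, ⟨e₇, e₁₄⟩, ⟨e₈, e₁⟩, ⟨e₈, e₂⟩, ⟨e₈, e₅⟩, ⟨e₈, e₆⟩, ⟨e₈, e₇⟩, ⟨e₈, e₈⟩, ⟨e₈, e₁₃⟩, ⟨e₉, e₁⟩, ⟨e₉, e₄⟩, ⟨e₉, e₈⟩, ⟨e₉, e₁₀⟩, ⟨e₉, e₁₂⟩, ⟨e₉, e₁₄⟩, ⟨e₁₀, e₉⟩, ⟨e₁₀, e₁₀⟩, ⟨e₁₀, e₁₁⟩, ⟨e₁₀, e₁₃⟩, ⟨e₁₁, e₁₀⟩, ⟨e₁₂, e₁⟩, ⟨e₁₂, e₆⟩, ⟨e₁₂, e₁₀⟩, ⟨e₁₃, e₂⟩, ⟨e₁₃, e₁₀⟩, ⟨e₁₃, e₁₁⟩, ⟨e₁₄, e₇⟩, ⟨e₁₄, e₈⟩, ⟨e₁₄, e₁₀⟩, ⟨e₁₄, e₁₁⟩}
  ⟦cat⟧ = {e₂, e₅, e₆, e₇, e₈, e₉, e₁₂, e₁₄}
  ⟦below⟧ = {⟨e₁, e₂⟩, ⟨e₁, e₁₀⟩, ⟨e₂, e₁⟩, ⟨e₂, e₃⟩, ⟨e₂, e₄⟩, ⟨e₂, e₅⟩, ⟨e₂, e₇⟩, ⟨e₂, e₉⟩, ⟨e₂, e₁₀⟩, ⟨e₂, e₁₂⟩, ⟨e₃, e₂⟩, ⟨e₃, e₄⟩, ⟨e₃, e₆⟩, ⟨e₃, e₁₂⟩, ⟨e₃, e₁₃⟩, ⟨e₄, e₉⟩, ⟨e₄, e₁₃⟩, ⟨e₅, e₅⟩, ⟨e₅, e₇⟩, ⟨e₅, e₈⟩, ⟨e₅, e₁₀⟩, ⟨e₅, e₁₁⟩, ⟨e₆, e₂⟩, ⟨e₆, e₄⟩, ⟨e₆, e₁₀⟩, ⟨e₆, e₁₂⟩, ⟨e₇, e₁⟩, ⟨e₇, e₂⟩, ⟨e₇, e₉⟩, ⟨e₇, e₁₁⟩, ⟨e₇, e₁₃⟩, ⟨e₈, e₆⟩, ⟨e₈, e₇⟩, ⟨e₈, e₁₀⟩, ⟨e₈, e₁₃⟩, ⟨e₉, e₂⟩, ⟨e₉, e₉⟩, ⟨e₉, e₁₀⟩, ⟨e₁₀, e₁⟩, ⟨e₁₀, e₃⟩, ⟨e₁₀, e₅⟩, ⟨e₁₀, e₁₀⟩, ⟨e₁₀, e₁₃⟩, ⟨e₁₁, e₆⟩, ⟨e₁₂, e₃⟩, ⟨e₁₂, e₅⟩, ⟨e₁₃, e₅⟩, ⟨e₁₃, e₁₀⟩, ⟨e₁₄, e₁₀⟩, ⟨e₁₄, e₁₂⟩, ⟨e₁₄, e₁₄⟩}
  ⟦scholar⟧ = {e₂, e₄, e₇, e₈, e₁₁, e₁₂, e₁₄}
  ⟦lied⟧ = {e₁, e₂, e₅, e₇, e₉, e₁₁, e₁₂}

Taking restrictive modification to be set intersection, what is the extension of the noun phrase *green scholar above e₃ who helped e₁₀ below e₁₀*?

⟦above e₃⟧ = {x : ⟨x, e₃⟩ ∈ ⟦above⟧} = {e₁, e₂, e₃, e₄, e₅, e₈, e₉, e₁₁, e₁₂, e₁₃, e₁₄}
⟦who helped e₁₀⟧ = {x : ⟨x, e₁₀⟩ ∈ ⟦helped⟧} = {e₂, e₃, e₅, e₆, e₉, e₁₀, e₁₁, e₁₂, e₁₃, e₁₄}
⟦below e₁₀⟧ = {x : ⟨x, e₁₀⟩ ∈ ⟦below⟧} = {e₁, e₂, e₅, e₆, e₈, e₉, e₁₀, e₁₃, e₁₄}
⟦scholar⟧ = {e₂, e₄, e₇, e₈, e₁₁, e₁₂, e₁₄}
… ∩ ⟦above e₃⟧ = {e₂, e₄, e₇, e₈, e₁₁, e₁₂, e₁₄} ∩ {e₁, e₂, e₃, e₄, e₅, e₈, e₉, e₁₁, e₁₂, e₁₃, e₁₄} = {e₂, e₄, e₈, e₁₁, e₁₂, e₁₄}
… ∩ ⟦who helped e₁₀⟧ = {e₂, e₄, e₈, e₁₁, e₁₂, e₁₄} ∩ {e₂, e₃, e₅, e₆, e₉, e₁₀, e₁₁, e₁₂, e₁₃, e₁₄} = {e₂, e₁₁, e₁₂, e₁₄}
… ∩ ⟦below e₁₀⟧ = {e₂, e₁₁, e₁₂, e₁₄} ∩ {e₁, e₂, e₅, e₆, e₈, e₉, e₁₀, e₁₃, e₁₄} = {e₂, e₁₄}
… ∩ ⟦green⟧ = {e₂, e₁₄} ∩ {e₁, e₂, e₃, e₄, e₇, e₉, e₁₁, e₁₂, e₁₃, e₁₄} = {e₂, e₁₄}
So ⟦green scholar above e₃ who helped e₁₀ below e₁₀⟧ = {e₂, e₁₄}.

{e₂, e₁₄}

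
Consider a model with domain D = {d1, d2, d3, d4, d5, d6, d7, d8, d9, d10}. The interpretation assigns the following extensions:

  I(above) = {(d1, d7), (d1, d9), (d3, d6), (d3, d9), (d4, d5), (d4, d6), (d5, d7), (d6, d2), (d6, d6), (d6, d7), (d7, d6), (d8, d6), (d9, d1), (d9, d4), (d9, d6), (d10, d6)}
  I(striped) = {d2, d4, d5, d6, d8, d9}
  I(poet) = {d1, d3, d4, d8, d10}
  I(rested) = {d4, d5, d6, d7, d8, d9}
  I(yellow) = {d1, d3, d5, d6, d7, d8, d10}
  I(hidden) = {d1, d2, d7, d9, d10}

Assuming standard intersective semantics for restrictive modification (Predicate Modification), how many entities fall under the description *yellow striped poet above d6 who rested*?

⟦above d6⟧ = {x : ⟨x, d6⟩ ∈ ⟦above⟧} = {d3, d4, d6, d7, d8, d9, d10}
⟦who rested⟧ = ⟦rested⟧ = {d4, d5, d6, d7, d8, d9}
⟦poet⟧ = {d1, d3, d4, d8, d10}
… ∩ ⟦above d6⟧ = {d1, d3, d4, d8, d10} ∩ {d3, d4, d6, d7, d8, d9, d10} = {d3, d4, d8, d10}
… ∩ ⟦who rested⟧ = {d3, d4, d8, d10} ∩ {d4, d5, d6, d7, d8, d9} = {d4, d8}
… ∩ ⟦yellow⟧ = {d4, d8} ∩ {d1, d3, d5, d6, d7, d8, d10} = {d8}
… ∩ ⟦striped⟧ = {d8} ∩ {d2, d4, d5, d6, d8, d9} = {d8}
⟦yellow striped poet above d6 who rested⟧ = {d8}, so the cardinality is 1.

1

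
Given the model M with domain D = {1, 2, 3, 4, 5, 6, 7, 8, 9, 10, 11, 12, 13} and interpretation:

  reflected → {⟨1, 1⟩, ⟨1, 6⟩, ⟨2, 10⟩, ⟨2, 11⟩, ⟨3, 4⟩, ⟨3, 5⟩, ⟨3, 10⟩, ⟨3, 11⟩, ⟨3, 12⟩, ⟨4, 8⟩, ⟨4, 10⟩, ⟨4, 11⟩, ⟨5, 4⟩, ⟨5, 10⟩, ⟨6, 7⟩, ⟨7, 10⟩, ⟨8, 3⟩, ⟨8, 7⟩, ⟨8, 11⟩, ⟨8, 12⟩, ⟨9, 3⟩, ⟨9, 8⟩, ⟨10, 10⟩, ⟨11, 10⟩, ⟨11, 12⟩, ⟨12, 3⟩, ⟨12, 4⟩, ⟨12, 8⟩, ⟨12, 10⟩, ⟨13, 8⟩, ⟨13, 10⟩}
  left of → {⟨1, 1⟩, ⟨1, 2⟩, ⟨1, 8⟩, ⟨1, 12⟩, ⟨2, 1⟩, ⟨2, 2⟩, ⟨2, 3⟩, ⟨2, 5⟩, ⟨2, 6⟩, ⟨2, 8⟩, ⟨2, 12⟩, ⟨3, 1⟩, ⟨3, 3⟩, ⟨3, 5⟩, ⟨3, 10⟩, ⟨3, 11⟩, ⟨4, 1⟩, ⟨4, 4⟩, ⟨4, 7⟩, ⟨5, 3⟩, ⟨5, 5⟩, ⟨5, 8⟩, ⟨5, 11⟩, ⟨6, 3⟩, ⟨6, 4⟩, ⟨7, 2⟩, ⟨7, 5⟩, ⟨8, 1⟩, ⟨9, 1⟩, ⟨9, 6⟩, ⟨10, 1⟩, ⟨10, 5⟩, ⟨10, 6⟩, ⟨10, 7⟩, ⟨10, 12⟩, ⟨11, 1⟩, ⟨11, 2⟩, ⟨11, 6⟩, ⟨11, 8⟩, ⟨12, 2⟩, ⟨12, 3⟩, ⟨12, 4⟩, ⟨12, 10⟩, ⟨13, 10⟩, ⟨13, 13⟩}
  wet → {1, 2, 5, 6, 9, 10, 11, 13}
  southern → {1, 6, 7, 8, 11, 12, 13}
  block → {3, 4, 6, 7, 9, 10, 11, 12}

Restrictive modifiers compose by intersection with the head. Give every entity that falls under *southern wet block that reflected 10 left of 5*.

⟦that reflected 10⟧ = {x : ⟨x, 10⟩ ∈ ⟦reflected⟧} = {2, 3, 4, 5, 7, 10, 11, 12, 13}
⟦left of 5⟧ = {x : ⟨x, 5⟩ ∈ ⟦left of⟧} = {2, 3, 5, 7, 10}
⟦block⟧ = {3, 4, 6, 7, 9, 10, 11, 12}
… ∩ ⟦that reflected 10⟧ = {3, 4, 6, 7, 9, 10, 11, 12} ∩ {2, 3, 4, 5, 7, 10, 11, 12, 13} = {3, 4, 7, 10, 11, 12}
… ∩ ⟦left of 5⟧ = {3, 4, 7, 10, 11, 12} ∩ {2, 3, 5, 7, 10} = {3, 7, 10}
… ∩ ⟦southern⟧ = {3, 7, 10} ∩ {1, 6, 7, 8, 11, 12, 13} = {7}
… ∩ ⟦wet⟧ = {7} ∩ {1, 2, 5, 6, 9, 10, 11, 13} = ∅
So ⟦southern wet block that reflected 10 left of 5⟧ = { }.

{ }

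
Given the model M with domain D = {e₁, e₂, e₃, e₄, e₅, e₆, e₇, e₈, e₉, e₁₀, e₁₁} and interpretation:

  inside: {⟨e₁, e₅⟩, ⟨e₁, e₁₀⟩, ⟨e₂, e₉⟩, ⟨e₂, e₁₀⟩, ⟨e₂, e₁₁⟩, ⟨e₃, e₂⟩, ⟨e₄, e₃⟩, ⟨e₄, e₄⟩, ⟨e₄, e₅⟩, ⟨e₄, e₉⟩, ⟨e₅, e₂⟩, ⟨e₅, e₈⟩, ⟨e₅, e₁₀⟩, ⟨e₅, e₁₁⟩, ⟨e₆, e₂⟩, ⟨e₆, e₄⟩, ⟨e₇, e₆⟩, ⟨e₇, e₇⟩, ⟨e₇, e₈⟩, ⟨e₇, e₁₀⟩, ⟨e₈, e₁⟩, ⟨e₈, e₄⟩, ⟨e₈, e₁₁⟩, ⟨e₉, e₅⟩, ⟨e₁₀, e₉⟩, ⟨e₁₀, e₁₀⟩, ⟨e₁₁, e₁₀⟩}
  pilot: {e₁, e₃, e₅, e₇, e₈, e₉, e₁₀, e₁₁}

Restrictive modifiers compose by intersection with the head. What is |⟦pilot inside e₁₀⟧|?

5

⟦inside e₁₀⟧ = {x : ⟨x, e₁₀⟩ ∈ ⟦inside⟧} = {e₁, e₂, e₅, e₇, e₁₀, e₁₁}
⟦pilot⟧ = {e₁, e₃, e₅, e₇, e₈, e₉, e₁₀, e₁₁}
… ∩ ⟦inside e₁₀⟧ = {e₁, e₃, e₅, e₇, e₈, e₉, e₁₀, e₁₁} ∩ {e₁, e₂, e₅, e₇, e₁₀, e₁₁} = {e₁, e₅, e₇, e₁₀, e₁₁}
⟦pilot inside e₁₀⟧ = {e₁, e₅, e₇, e₁₀, e₁₁}, so the cardinality is 5.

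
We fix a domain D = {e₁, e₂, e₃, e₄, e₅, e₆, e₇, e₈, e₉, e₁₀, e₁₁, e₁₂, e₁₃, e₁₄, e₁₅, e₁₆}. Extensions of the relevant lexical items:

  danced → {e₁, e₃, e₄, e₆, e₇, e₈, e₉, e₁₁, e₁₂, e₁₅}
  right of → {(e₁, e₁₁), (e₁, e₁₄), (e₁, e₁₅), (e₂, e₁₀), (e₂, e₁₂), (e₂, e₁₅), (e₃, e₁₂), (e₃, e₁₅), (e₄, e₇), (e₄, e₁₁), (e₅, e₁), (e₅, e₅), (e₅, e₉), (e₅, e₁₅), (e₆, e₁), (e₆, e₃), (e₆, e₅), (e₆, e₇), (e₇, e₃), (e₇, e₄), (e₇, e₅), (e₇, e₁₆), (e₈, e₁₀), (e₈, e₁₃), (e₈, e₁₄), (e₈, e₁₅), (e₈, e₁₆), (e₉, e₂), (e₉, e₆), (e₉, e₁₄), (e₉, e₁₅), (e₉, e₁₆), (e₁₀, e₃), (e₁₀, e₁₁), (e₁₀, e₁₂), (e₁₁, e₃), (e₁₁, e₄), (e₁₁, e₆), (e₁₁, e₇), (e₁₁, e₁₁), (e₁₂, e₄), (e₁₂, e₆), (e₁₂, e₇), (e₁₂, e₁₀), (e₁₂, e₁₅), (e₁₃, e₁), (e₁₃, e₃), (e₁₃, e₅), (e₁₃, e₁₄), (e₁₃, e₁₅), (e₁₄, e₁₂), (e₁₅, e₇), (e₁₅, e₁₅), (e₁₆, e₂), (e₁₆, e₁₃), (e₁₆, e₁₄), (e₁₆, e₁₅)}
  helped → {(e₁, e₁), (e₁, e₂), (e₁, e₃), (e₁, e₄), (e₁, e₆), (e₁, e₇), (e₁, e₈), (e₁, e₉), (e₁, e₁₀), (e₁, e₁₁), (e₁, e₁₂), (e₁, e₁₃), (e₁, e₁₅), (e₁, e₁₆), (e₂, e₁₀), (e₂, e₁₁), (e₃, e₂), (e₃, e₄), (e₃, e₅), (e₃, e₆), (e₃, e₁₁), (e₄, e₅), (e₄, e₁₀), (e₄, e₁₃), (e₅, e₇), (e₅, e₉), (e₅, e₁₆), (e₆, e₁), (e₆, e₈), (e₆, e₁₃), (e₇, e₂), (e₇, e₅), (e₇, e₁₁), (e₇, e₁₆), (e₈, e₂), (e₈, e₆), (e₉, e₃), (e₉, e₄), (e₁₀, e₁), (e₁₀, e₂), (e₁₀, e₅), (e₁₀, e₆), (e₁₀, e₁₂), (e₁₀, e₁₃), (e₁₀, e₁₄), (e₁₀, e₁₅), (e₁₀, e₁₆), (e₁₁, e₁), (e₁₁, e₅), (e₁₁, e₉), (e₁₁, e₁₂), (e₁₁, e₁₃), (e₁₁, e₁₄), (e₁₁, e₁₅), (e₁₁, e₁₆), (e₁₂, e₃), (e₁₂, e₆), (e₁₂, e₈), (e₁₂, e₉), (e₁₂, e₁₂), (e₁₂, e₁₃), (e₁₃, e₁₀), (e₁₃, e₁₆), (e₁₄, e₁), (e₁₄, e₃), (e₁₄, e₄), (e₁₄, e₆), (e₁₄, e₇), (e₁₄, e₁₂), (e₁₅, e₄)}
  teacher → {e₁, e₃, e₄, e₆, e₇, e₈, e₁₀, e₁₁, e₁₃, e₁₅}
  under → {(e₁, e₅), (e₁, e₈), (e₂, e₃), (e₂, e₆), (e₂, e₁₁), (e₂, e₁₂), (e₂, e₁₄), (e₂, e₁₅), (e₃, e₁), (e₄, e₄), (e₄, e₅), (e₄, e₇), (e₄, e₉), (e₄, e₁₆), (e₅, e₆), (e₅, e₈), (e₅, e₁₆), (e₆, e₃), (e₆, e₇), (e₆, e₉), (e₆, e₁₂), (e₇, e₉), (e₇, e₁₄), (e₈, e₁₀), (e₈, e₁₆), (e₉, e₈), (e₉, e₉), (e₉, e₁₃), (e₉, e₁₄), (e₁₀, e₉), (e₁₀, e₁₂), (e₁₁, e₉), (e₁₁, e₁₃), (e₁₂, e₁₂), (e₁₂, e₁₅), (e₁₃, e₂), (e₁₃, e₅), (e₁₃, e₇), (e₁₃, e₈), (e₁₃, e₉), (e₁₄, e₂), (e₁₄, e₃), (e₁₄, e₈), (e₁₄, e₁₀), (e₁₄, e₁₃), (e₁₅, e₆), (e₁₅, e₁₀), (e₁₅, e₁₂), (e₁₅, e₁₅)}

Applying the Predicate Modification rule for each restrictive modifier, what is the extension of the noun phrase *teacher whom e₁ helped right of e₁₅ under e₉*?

⟦whom e₁ helped⟧ = {x : ⟨e₁, x⟩ ∈ ⟦helped⟧} = {e₁, e₂, e₃, e₄, e₆, e₇, e₈, e₉, e₁₀, e₁₁, e₁₂, e₁₃, e₁₅, e₁₆}
⟦right of e₁₅⟧ = {x : ⟨x, e₁₅⟩ ∈ ⟦right of⟧} = {e₁, e₂, e₃, e₅, e₈, e₉, e₁₂, e₁₃, e₁₅, e₁₆}
⟦under e₉⟧ = {x : ⟨x, e₉⟩ ∈ ⟦under⟧} = {e₄, e₆, e₇, e₉, e₁₀, e₁₁, e₁₃}
⟦teacher⟧ = {e₁, e₃, e₄, e₆, e₇, e₈, e₁₀, e₁₁, e₁₃, e₁₅}
… ∩ ⟦whom e₁ helped⟧ = {e₁, e₃, e₄, e₆, e₇, e₈, e₁₀, e₁₁, e₁₃, e₁₅} ∩ {e₁, e₂, e₃, e₄, e₆, e₇, e₈, e₉, e₁₀, e₁₁, e₁₂, e₁₃, e₁₅, e₁₆} = {e₁, e₃, e₄, e₆, e₇, e₈, e₁₀, e₁₁, e₁₃, e₁₅}
… ∩ ⟦right of e₁₅⟧ = {e₁, e₃, e₄, e₆, e₇, e₈, e₁₀, e₁₁, e₁₃, e₁₅} ∩ {e₁, e₂, e₃, e₅, e₈, e₉, e₁₂, e₁₃, e₁₅, e₁₆} = {e₁, e₃, e₈, e₁₃, e₁₅}
… ∩ ⟦under e₉⟧ = {e₁, e₃, e₈, e₁₃, e₁₅} ∩ {e₄, e₆, e₇, e₉, e₁₀, e₁₁, e₁₃} = {e₁₃}
So ⟦teacher whom e₁ helped right of e₁₅ under e₉⟧ = {e₁₃}.

{e₁₃}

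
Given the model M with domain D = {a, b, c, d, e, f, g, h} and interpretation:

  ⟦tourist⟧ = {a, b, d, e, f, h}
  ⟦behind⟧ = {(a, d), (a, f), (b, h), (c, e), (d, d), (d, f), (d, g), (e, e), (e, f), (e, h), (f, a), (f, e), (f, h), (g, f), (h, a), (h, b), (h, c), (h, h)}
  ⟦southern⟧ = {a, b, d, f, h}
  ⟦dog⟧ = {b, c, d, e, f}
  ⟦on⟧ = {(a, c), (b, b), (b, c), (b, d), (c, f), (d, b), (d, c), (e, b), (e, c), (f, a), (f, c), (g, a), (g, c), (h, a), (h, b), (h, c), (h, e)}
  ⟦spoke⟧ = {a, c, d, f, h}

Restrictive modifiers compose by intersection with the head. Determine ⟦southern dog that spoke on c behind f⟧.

⟦that spoke⟧ = ⟦spoke⟧ = {a, c, d, f, h}
⟦on c⟧ = {x : ⟨x, c⟩ ∈ ⟦on⟧} = {a, b, d, e, f, g, h}
⟦behind f⟧ = {x : ⟨x, f⟩ ∈ ⟦behind⟧} = {a, d, e, g}
⟦dog⟧ = {b, c, d, e, f}
… ∩ ⟦that spoke⟧ = {b, c, d, e, f} ∩ {a, c, d, f, h} = {c, d, f}
… ∩ ⟦on c⟧ = {c, d, f} ∩ {a, b, d, e, f, g, h} = {d, f}
… ∩ ⟦behind f⟧ = {d, f} ∩ {a, d, e, g} = {d}
… ∩ ⟦southern⟧ = {d} ∩ {a, b, d, f, h} = {d}
So ⟦southern dog that spoke on c behind f⟧ = {d}.

{d}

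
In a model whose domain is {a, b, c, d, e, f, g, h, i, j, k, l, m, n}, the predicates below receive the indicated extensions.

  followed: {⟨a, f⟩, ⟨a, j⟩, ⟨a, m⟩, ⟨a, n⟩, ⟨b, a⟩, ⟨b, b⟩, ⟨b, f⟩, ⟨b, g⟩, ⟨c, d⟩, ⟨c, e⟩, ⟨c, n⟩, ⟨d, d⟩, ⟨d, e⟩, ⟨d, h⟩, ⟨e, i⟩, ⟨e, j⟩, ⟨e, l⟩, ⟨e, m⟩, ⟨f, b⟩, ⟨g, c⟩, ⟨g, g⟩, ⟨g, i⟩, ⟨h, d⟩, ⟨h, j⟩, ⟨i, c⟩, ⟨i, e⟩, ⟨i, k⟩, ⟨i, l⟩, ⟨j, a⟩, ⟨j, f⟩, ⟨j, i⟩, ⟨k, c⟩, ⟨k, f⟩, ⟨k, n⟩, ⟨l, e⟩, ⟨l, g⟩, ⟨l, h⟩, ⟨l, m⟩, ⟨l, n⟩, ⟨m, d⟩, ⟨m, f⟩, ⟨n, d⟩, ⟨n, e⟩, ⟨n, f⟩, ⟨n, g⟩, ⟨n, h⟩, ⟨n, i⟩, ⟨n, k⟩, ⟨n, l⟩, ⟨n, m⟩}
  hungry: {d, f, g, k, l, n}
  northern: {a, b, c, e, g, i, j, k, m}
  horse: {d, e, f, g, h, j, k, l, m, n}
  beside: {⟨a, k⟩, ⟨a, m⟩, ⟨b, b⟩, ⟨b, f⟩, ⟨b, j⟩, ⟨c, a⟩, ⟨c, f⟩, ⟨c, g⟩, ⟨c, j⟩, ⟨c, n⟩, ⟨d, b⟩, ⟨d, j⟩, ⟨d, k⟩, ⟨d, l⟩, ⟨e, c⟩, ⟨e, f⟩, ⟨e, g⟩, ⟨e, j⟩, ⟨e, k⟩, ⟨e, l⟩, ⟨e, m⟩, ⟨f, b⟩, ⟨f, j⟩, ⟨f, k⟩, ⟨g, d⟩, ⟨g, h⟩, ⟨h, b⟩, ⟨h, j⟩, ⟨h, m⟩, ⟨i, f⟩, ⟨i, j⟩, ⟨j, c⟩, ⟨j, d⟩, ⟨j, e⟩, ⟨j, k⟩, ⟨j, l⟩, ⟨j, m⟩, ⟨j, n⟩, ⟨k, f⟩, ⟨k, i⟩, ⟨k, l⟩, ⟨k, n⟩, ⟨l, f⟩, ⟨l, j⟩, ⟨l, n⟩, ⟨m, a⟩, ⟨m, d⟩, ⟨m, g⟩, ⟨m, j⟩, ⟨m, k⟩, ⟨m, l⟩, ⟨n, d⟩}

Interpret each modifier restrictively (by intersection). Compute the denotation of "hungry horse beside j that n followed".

{d, f, l}

⟦beside j⟧ = {x : ⟨x, j⟩ ∈ ⟦beside⟧} = {b, c, d, e, f, h, i, l, m}
⟦that n followed⟧ = {x : ⟨n, x⟩ ∈ ⟦followed⟧} = {d, e, f, g, h, i, k, l, m}
⟦horse⟧ = {d, e, f, g, h, j, k, l, m, n}
… ∩ ⟦beside j⟧ = {d, e, f, g, h, j, k, l, m, n} ∩ {b, c, d, e, f, h, i, l, m} = {d, e, f, h, l, m}
… ∩ ⟦that n followed⟧ = {d, e, f, h, l, m} ∩ {d, e, f, g, h, i, k, l, m} = {d, e, f, h, l, m}
… ∩ ⟦hungry⟧ = {d, e, f, h, l, m} ∩ {d, f, g, k, l, n} = {d, f, l}
So ⟦hungry horse beside j that n followed⟧ = {d, f, l}.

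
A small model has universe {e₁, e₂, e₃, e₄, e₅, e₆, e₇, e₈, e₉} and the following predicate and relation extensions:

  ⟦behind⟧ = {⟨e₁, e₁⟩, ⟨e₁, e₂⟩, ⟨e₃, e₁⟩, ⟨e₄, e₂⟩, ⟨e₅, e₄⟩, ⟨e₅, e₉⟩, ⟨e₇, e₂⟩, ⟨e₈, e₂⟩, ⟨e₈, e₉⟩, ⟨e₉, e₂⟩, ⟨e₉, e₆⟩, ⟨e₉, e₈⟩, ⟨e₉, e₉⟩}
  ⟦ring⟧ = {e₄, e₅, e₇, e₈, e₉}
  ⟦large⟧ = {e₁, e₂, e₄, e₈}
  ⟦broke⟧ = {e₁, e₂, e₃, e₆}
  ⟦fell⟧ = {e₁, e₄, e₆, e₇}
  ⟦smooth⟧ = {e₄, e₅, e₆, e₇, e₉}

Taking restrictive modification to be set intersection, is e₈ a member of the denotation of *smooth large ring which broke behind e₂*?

⟦which broke⟧ = ⟦broke⟧ = {e₁, e₂, e₃, e₆}
⟦behind e₂⟧ = {x : ⟨x, e₂⟩ ∈ ⟦behind⟧} = {e₁, e₄, e₇, e₈, e₉}
⟦ring⟧ = {e₄, e₅, e₇, e₈, e₉}
… ∩ ⟦which broke⟧ = {e₄, e₅, e₇, e₈, e₉} ∩ {e₁, e₂, e₃, e₆} = ∅
… ∩ ⟦behind e₂⟧ = ∅ ∩ {e₁, e₄, e₇, e₈, e₉} = ∅
… ∩ ⟦smooth⟧ = ∅ ∩ {e₄, e₅, e₆, e₇, e₉} = ∅
… ∩ ⟦large⟧ = ∅ ∩ {e₁, e₂, e₄, e₈} = ∅
⟦smooth large ring which broke behind e₂⟧ = ∅; e₈ ∉ this set.

no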